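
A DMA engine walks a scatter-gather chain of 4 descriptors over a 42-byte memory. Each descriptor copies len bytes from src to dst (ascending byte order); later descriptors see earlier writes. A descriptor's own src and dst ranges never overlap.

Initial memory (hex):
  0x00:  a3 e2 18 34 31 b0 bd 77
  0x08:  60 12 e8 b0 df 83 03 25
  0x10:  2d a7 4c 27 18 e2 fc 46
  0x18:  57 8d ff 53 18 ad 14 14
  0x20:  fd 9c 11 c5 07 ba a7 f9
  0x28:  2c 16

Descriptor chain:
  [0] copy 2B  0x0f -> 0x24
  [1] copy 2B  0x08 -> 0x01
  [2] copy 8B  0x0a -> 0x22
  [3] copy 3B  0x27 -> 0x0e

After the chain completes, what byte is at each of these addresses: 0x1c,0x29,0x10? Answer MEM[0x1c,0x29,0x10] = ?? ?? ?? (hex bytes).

MEM[0x1c,0x29,0x10] = 18 a7 a7

  after D0: wrote 2B at 0x24 = 252d
  after D1: wrote 2B at 0x01 = 6012
  after D2: wrote 8B at 0x22 = e8b0df8303252da7
  after D3: wrote 3B at 0x0e = 252da7
query mem[0x1c]=0x18, mem[0x29]=0xa7, mem[0x10]=0xa7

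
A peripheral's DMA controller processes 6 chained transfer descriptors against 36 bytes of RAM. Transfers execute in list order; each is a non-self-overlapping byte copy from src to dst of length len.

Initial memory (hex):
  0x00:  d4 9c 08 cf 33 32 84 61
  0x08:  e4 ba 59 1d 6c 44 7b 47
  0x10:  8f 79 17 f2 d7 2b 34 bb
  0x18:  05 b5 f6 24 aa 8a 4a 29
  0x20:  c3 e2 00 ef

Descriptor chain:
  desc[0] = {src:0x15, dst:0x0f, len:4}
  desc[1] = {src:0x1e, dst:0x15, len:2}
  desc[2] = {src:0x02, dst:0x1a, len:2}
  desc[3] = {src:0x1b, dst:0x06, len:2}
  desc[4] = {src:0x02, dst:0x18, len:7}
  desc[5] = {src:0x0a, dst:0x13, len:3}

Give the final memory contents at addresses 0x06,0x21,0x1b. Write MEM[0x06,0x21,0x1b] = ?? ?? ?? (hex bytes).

D0: mem[0x0f..0x12] <- [2b 34 bb 05]
D1: mem[0x15..0x16] <- [4a 29]
D2: mem[0x1a..0x1b] <- [08 cf]
D3: mem[0x06..0x07] <- [cf aa]
D4: mem[0x18..0x1e] <- [08 cf 33 32 cf aa e4]
D5: mem[0x13..0x15] <- [59 1d 6c]
query mem[0x06]=0xcf, mem[0x21]=0xe2, mem[0x1b]=0x32

MEM[0x06,0x21,0x1b] = cf e2 32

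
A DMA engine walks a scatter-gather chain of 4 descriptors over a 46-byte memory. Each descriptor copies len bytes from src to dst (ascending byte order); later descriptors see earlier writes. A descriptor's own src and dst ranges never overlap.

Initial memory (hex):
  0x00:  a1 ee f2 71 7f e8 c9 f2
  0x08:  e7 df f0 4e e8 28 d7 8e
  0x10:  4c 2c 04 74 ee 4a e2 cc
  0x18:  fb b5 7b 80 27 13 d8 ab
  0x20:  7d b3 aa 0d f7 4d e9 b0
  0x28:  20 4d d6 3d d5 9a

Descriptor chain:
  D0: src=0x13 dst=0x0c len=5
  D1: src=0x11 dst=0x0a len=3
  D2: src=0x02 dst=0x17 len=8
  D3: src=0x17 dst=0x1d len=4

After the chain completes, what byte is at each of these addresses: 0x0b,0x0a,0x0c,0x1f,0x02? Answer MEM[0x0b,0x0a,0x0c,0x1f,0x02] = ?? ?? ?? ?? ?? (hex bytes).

MEM[0x0b,0x0a,0x0c,0x1f,0x02] = 04 2c 74 7f f2

D0: mem[0x0c..0x10] <- [74 ee 4a e2 cc]
D1: mem[0x0a..0x0c] <- [2c 04 74]
D2: mem[0x17..0x1e] <- [f2 71 7f e8 c9 f2 e7 df]
D3: mem[0x1d..0x20] <- [f2 71 7f e8]
query mem[0x0b]=0x04, mem[0x0a]=0x2c, mem[0x0c]=0x74, mem[0x1f]=0x7f, mem[0x02]=0xf2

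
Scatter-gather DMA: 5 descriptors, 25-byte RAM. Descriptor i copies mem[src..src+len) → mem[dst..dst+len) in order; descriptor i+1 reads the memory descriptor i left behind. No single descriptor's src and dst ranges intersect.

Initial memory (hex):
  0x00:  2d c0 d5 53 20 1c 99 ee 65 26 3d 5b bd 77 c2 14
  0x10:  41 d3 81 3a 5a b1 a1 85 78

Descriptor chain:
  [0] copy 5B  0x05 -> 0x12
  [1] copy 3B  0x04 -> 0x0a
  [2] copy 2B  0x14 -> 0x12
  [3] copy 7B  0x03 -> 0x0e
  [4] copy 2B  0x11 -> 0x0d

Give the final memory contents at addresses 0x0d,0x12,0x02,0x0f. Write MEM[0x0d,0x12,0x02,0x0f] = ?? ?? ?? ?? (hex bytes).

  after D0: wrote 5B at 0x12 = 1c99ee6526
  after D1: wrote 3B at 0x0a = 201c99
  after D2: wrote 2B at 0x12 = ee65
  after D3: wrote 7B at 0x0e = 53201c99ee6526
  after D4: wrote 2B at 0x0d = 99ee
query mem[0x0d]=0x99, mem[0x12]=0xee, mem[0x02]=0xd5, mem[0x0f]=0x20

MEM[0x0d,0x12,0x02,0x0f] = 99 ee d5 20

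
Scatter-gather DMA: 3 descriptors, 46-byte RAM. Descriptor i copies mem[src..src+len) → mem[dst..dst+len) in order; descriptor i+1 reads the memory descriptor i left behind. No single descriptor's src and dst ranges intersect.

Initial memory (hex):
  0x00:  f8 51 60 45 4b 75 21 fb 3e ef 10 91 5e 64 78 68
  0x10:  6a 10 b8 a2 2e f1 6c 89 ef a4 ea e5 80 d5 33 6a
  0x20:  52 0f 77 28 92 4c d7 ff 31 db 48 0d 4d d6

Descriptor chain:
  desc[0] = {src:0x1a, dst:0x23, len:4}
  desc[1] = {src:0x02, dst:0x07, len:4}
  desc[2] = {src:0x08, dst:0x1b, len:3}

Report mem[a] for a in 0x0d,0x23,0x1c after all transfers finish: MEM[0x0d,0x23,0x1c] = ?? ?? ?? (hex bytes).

MEM[0x0d,0x23,0x1c] = 64 ea 4b

[0] 0x1a->0x23 len=4 : ea e5 80 d5
[1] 0x02->0x07 len=4 : 60 45 4b 75
[2] 0x08->0x1b len=3 : 45 4b 75
query mem[0x0d]=0x64, mem[0x23]=0xea, mem[0x1c]=0x4b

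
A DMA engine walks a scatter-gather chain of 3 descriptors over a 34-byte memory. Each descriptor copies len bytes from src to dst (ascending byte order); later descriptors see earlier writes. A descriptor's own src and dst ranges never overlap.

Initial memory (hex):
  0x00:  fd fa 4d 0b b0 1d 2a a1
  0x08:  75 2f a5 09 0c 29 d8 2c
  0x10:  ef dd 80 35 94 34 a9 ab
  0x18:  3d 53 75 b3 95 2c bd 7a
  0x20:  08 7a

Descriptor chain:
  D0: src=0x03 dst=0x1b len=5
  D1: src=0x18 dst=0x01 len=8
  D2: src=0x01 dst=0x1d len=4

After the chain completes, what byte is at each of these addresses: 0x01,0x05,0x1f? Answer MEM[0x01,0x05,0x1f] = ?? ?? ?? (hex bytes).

[0] 0x03->0x1b len=5 : 0b b0 1d 2a a1
[1] 0x18->0x01 len=8 : 3d 53 75 0b b0 1d 2a a1
[2] 0x01->0x1d len=4 : 3d 53 75 0b
query mem[0x01]=0x3d, mem[0x05]=0xb0, mem[0x1f]=0x75

MEM[0x01,0x05,0x1f] = 3d b0 75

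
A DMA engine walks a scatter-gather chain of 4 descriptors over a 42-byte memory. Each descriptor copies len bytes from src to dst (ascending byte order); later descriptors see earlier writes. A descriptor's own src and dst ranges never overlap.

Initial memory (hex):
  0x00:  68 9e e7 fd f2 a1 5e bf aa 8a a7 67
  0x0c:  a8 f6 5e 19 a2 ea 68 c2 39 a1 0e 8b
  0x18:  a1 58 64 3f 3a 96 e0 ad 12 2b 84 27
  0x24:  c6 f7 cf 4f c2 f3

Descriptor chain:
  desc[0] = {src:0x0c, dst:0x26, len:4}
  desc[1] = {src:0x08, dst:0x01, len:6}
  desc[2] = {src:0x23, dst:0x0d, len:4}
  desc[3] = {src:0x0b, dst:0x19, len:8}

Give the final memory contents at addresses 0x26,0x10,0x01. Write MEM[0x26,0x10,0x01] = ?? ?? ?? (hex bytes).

[0] 0x0c->0x26 len=4 : a8 f6 5e 19
[1] 0x08->0x01 len=6 : aa 8a a7 67 a8 f6
[2] 0x23->0x0d len=4 : 27 c6 f7 a8
[3] 0x0b->0x19 len=8 : 67 a8 27 c6 f7 a8 ea 68
query mem[0x26]=0xa8, mem[0x10]=0xa8, mem[0x01]=0xaa

MEM[0x26,0x10,0x01] = a8 a8 aa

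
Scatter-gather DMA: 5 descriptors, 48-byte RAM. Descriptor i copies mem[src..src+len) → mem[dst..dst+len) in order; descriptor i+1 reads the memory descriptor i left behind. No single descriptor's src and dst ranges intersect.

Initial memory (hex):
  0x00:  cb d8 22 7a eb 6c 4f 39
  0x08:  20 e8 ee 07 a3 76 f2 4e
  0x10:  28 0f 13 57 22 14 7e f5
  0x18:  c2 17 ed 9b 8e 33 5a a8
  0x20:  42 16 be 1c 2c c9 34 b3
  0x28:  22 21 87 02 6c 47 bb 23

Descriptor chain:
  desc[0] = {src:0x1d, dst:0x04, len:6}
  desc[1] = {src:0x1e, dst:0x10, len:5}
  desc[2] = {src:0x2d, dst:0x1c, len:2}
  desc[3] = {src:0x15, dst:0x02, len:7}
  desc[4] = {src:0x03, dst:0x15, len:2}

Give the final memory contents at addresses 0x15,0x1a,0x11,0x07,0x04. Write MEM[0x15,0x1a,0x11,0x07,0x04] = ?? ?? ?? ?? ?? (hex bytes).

MEM[0x15,0x1a,0x11,0x07,0x04] = 7e ed a8 ed f5

#0 dst[0x04+6] := {0x33,0x5a,0xa8,0x42,0x16,0xbe}
#1 dst[0x10+5] := {0x5a,0xa8,0x42,0x16,0xbe}
#2 dst[0x1c+2] := {0x47,0xbb}
#3 dst[0x02+7] := {0x14,0x7e,0xf5,0xc2,0x17,0xed,0x9b}
#4 dst[0x15+2] := {0x7e,0xf5}
query mem[0x15]=0x7e, mem[0x1a]=0xed, mem[0x11]=0xa8, mem[0x07]=0xed, mem[0x04]=0xf5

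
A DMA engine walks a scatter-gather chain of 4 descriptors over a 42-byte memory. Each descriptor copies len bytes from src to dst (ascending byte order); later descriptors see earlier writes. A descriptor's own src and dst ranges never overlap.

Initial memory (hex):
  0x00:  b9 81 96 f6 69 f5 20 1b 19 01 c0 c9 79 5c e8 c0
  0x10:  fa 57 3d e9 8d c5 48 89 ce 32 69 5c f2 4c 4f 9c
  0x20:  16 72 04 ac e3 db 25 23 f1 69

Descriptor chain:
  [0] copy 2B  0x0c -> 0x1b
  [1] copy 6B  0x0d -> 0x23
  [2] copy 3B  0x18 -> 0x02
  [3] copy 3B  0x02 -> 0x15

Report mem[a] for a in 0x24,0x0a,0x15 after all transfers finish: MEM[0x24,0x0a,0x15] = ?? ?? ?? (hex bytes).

MEM[0x24,0x0a,0x15] = e8 c0 ce

#0 dst[0x1b+2] := {0x79,0x5c}
#1 dst[0x23+6] := {0x5c,0xe8,0xc0,0xfa,0x57,0x3d}
#2 dst[0x02+3] := {0xce,0x32,0x69}
#3 dst[0x15+3] := {0xce,0x32,0x69}
query mem[0x24]=0xe8, mem[0x0a]=0xc0, mem[0x15]=0xce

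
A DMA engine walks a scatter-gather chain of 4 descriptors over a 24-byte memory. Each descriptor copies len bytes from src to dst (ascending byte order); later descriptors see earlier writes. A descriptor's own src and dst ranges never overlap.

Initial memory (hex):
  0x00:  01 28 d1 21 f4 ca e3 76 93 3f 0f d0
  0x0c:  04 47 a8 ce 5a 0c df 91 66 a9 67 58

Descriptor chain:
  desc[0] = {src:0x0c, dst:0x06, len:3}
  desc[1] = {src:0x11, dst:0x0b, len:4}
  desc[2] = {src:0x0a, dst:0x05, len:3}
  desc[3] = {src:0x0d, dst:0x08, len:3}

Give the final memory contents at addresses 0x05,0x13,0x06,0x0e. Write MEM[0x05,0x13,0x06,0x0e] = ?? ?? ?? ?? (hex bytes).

MEM[0x05,0x13,0x06,0x0e] = 0f 91 0c 66

#0 dst[0x06+3] := {0x04,0x47,0xa8}
#1 dst[0x0b+4] := {0x0c,0xdf,0x91,0x66}
#2 dst[0x05+3] := {0x0f,0x0c,0xdf}
#3 dst[0x08+3] := {0x91,0x66,0xce}
query mem[0x05]=0x0f, mem[0x13]=0x91, mem[0x06]=0x0c, mem[0x0e]=0x66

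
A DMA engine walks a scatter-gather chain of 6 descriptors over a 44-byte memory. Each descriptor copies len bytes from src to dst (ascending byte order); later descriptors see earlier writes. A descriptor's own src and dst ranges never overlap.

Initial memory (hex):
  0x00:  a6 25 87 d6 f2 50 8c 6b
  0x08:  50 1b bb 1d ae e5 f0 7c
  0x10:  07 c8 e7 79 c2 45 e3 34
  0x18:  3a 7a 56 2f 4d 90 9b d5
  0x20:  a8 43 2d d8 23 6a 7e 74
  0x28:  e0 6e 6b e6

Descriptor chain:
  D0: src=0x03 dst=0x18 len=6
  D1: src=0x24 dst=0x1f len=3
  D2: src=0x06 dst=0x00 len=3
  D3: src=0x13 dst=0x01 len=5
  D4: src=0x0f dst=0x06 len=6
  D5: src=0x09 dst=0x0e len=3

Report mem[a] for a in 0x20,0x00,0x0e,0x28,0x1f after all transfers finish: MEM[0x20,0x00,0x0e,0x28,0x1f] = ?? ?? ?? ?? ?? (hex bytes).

  after D0: wrote 6B at 0x18 = d6f2508c6b50
  after D1: wrote 3B at 0x1f = 236a7e
  after D2: wrote 3B at 0x00 = 8c6b50
  after D3: wrote 5B at 0x01 = 79c245e334
  after D4: wrote 6B at 0x06 = 7c07c8e779c2
  after D5: wrote 3B at 0x0e = e779c2
query mem[0x20]=0x6a, mem[0x00]=0x8c, mem[0x0e]=0xe7, mem[0x28]=0xe0, mem[0x1f]=0x23

MEM[0x20,0x00,0x0e,0x28,0x1f] = 6a 8c e7 e0 23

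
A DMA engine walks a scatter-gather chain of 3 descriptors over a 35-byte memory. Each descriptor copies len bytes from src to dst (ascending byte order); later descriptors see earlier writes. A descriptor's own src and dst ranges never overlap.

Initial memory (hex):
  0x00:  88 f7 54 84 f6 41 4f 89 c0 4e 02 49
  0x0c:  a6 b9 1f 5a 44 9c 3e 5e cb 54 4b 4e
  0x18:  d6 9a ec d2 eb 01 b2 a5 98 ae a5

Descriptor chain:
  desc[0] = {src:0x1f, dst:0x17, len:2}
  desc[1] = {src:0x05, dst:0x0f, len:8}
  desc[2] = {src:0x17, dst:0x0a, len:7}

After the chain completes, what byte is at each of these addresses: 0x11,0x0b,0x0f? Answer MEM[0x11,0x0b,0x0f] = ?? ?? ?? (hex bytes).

MEM[0x11,0x0b,0x0f] = 89 98 eb

[0] 0x1f->0x17 len=2 : a5 98
[1] 0x05->0x0f len=8 : 41 4f 89 c0 4e 02 49 a6
[2] 0x17->0x0a len=7 : a5 98 9a ec d2 eb 01
query mem[0x11]=0x89, mem[0x0b]=0x98, mem[0x0f]=0xeb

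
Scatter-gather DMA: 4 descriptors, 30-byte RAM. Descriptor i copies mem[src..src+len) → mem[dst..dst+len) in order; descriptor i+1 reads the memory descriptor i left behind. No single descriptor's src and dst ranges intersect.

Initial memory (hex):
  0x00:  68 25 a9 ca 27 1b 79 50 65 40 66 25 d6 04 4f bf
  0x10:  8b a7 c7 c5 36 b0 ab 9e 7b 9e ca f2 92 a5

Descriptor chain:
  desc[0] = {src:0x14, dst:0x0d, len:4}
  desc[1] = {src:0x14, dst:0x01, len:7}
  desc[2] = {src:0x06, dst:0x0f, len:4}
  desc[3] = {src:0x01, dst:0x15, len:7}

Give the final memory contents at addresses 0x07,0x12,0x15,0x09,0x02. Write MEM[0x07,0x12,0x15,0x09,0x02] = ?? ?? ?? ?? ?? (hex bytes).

#0 dst[0x0d+4] := {0x36,0xb0,0xab,0x9e}
#1 dst[0x01+7] := {0x36,0xb0,0xab,0x9e,0x7b,0x9e,0xca}
#2 dst[0x0f+4] := {0x9e,0xca,0x65,0x40}
#3 dst[0x15+7] := {0x36,0xb0,0xab,0x9e,0x7b,0x9e,0xca}
query mem[0x07]=0xca, mem[0x12]=0x40, mem[0x15]=0x36, mem[0x09]=0x40, mem[0x02]=0xb0

MEM[0x07,0x12,0x15,0x09,0x02] = ca 40 36 40 b0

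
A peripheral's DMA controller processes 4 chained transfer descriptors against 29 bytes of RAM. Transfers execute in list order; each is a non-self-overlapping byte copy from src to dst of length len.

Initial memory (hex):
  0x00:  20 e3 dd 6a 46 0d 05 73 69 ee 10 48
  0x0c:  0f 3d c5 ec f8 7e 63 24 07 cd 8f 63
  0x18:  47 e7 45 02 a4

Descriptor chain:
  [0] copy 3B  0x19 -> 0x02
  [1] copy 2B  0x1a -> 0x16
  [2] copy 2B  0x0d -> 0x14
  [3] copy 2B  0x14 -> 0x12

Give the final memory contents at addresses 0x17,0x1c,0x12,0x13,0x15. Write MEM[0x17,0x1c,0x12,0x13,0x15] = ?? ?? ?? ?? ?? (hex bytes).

#0 dst[0x02+3] := {0xe7,0x45,0x02}
#1 dst[0x16+2] := {0x45,0x02}
#2 dst[0x14+2] := {0x3d,0xc5}
#3 dst[0x12+2] := {0x3d,0xc5}
query mem[0x17]=0x02, mem[0x1c]=0xa4, mem[0x12]=0x3d, mem[0x13]=0xc5, mem[0x15]=0xc5

MEM[0x17,0x1c,0x12,0x13,0x15] = 02 a4 3d c5 c5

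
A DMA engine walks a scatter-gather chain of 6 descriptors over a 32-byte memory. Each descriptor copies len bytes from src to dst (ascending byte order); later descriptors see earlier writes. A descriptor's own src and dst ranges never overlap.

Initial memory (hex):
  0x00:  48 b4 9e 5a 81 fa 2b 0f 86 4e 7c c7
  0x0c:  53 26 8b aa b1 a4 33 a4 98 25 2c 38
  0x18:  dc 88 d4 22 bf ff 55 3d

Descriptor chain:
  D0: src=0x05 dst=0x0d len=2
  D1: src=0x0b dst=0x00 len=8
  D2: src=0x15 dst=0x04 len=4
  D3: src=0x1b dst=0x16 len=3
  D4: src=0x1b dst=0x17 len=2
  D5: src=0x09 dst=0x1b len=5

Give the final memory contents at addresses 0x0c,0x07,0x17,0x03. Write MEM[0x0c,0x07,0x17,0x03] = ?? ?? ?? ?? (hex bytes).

MEM[0x0c,0x07,0x17,0x03] = 53 dc 22 2b

  after D0: wrote 2B at 0x0d = fa2b
  after D1: wrote 8B at 0x00 = c753fa2baab1a433
  after D2: wrote 4B at 0x04 = 252c38dc
  after D3: wrote 3B at 0x16 = 22bfff
  after D4: wrote 2B at 0x17 = 22bf
  after D5: wrote 5B at 0x1b = 4e7cc753fa
query mem[0x0c]=0x53, mem[0x07]=0xdc, mem[0x17]=0x22, mem[0x03]=0x2b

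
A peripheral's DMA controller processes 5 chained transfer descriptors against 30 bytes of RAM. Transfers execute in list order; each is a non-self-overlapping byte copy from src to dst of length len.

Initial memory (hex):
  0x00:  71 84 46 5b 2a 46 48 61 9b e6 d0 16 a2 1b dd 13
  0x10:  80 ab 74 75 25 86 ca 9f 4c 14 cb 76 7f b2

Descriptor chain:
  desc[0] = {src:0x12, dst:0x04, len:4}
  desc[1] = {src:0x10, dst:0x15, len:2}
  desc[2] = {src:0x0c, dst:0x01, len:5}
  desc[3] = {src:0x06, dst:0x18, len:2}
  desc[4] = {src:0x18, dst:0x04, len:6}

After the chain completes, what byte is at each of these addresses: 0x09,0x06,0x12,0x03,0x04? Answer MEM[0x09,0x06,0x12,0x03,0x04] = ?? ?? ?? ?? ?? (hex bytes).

[0] 0x12->0x04 len=4 : 74 75 25 86
[1] 0x10->0x15 len=2 : 80 ab
[2] 0x0c->0x01 len=5 : a2 1b dd 13 80
[3] 0x06->0x18 len=2 : 25 86
[4] 0x18->0x04 len=6 : 25 86 cb 76 7f b2
query mem[0x09]=0xb2, mem[0x06]=0xcb, mem[0x12]=0x74, mem[0x03]=0xdd, mem[0x04]=0x25

MEM[0x09,0x06,0x12,0x03,0x04] = b2 cb 74 dd 25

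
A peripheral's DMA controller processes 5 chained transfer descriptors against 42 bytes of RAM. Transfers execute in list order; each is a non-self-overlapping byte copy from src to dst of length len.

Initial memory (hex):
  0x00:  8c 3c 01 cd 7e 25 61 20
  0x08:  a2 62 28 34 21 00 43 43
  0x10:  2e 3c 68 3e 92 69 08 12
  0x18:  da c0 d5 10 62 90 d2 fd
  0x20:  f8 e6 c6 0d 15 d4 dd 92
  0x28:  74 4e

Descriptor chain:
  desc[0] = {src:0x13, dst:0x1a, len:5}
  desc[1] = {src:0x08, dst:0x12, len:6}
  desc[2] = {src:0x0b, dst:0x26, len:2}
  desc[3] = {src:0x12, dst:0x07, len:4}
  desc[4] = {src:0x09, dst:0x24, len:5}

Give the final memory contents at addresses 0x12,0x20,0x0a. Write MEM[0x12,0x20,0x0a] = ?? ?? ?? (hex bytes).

[0] 0x13->0x1a len=5 : 3e 92 69 08 12
[1] 0x08->0x12 len=6 : a2 62 28 34 21 00
[2] 0x0b->0x26 len=2 : 34 21
[3] 0x12->0x07 len=4 : a2 62 28 34
[4] 0x09->0x24 len=5 : 28 34 34 21 00
query mem[0x12]=0xa2, mem[0x20]=0xf8, mem[0x0a]=0x34

MEM[0x12,0x20,0x0a] = a2 f8 34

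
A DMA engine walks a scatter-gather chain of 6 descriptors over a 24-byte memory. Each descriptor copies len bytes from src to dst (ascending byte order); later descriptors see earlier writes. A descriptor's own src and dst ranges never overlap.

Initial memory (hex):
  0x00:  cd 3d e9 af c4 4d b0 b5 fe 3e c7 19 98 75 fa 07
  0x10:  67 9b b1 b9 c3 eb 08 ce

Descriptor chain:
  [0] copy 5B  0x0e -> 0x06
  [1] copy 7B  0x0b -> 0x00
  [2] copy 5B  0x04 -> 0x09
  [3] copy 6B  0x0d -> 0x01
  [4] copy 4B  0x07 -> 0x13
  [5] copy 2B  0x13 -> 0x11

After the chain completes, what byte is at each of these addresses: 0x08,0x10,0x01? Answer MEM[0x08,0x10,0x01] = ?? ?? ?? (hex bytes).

MEM[0x08,0x10,0x01] = 67 67 67

[0] 0x0e->0x06 len=5 : fa 07 67 9b b1
[1] 0x0b->0x00 len=7 : 19 98 75 fa 07 67 9b
[2] 0x04->0x09 len=5 : 07 67 9b 07 67
[3] 0x0d->0x01 len=6 : 67 fa 07 67 9b b1
[4] 0x07->0x13 len=4 : 07 67 07 67
[5] 0x13->0x11 len=2 : 07 67
query mem[0x08]=0x67, mem[0x10]=0x67, mem[0x01]=0x67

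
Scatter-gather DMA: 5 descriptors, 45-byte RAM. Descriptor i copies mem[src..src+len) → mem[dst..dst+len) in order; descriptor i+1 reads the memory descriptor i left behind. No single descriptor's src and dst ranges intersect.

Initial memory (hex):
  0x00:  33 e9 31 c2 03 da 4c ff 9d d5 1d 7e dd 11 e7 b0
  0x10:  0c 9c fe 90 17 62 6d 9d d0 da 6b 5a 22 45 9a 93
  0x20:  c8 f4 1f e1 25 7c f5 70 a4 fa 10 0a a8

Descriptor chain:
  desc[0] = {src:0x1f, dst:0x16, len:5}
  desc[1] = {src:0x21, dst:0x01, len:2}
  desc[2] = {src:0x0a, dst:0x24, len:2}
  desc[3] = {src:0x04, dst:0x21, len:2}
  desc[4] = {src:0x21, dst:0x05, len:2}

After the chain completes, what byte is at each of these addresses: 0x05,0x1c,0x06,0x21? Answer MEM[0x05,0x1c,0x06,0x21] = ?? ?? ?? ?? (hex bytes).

MEM[0x05,0x1c,0x06,0x21] = 03 22 da 03

  after D0: wrote 5B at 0x16 = 93c8f41fe1
  after D1: wrote 2B at 0x01 = f41f
  after D2: wrote 2B at 0x24 = 1d7e
  after D3: wrote 2B at 0x21 = 03da
  after D4: wrote 2B at 0x05 = 03da
query mem[0x05]=0x03, mem[0x1c]=0x22, mem[0x06]=0xda, mem[0x21]=0x03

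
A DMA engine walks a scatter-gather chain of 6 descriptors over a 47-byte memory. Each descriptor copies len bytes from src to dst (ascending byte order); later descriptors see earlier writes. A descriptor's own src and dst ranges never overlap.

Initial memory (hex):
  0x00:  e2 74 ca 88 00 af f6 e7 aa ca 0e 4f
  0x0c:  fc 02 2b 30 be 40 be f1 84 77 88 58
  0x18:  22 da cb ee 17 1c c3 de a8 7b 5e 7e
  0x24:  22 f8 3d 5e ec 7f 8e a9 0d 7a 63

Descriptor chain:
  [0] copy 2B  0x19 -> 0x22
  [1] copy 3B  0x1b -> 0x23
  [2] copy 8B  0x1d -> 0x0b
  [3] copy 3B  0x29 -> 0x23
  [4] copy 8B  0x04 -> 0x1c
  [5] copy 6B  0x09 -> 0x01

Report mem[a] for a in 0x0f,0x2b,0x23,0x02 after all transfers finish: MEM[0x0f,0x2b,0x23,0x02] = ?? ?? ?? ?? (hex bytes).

MEM[0x0f,0x2b,0x23,0x02] = 7b a9 1c 0e

#0 dst[0x22+2] := {0xda,0xcb}
#1 dst[0x23+3] := {0xee,0x17,0x1c}
#2 dst[0x0b+8] := {0x1c,0xc3,0xde,0xa8,0x7b,0xda,0xee,0x17}
#3 dst[0x23+3] := {0x7f,0x8e,0xa9}
#4 dst[0x1c+8] := {0x00,0xaf,0xf6,0xe7,0xaa,0xca,0x0e,0x1c}
#5 dst[0x01+6] := {0xca,0x0e,0x1c,0xc3,0xde,0xa8}
query mem[0x0f]=0x7b, mem[0x2b]=0xa9, mem[0x23]=0x1c, mem[0x02]=0x0e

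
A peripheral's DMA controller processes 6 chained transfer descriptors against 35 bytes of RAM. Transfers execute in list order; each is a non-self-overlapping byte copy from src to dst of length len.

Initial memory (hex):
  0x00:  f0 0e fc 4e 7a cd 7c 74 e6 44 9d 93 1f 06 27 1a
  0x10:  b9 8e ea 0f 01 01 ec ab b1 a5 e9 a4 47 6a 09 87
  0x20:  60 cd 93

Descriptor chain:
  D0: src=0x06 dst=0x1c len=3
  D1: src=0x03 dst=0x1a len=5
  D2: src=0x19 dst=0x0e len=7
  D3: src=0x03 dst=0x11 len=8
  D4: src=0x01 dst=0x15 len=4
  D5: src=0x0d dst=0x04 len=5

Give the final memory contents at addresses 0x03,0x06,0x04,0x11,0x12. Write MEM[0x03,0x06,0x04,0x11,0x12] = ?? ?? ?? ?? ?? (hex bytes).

  after D0: wrote 3B at 0x1c = 7c74e6
  after D1: wrote 5B at 0x1a = 4e7acd7c74
  after D2: wrote 7B at 0x0e = a54e7acd7c7487
  after D3: wrote 8B at 0x11 = 4e7acd7c74e6449d
  after D4: wrote 4B at 0x15 = 0efc4e7a
  after D5: wrote 5B at 0x04 = 06a54e7a4e
query mem[0x03]=0x4e, mem[0x06]=0x4e, mem[0x04]=0x06, mem[0x11]=0x4e, mem[0x12]=0x7a

MEM[0x03,0x06,0x04,0x11,0x12] = 4e 4e 06 4e 7a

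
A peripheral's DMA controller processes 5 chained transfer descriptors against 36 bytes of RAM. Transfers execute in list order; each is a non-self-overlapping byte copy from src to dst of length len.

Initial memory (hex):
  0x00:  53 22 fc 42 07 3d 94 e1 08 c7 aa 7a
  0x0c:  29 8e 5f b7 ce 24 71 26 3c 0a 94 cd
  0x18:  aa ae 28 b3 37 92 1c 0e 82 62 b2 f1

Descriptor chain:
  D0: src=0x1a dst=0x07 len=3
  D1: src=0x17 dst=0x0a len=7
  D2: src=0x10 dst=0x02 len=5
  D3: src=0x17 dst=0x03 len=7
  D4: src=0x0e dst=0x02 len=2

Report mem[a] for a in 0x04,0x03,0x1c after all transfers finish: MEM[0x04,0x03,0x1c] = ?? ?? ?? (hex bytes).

MEM[0x04,0x03,0x1c] = aa 37 37

D0: mem[0x07..0x09] <- [28 b3 37]
D1: mem[0x0a..0x10] <- [cd aa ae 28 b3 37 92]
D2: mem[0x02..0x06] <- [92 24 71 26 3c]
D3: mem[0x03..0x09] <- [cd aa ae 28 b3 37 92]
D4: mem[0x02..0x03] <- [b3 37]
query mem[0x04]=0xaa, mem[0x03]=0x37, mem[0x1c]=0x37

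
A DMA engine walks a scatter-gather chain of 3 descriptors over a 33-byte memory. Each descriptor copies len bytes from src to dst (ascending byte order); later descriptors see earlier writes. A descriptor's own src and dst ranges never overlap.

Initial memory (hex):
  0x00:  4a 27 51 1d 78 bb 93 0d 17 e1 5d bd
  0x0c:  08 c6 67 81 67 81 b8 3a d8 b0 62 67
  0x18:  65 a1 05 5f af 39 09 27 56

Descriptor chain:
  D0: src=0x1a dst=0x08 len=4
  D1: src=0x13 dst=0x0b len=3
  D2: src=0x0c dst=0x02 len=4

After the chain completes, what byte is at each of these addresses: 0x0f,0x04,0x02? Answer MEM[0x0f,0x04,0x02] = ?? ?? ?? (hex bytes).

MEM[0x0f,0x04,0x02] = 81 67 d8

D0: mem[0x08..0x0b] <- [05 5f af 39]
D1: mem[0x0b..0x0d] <- [3a d8 b0]
D2: mem[0x02..0x05] <- [d8 b0 67 81]
query mem[0x0f]=0x81, mem[0x04]=0x67, mem[0x02]=0xd8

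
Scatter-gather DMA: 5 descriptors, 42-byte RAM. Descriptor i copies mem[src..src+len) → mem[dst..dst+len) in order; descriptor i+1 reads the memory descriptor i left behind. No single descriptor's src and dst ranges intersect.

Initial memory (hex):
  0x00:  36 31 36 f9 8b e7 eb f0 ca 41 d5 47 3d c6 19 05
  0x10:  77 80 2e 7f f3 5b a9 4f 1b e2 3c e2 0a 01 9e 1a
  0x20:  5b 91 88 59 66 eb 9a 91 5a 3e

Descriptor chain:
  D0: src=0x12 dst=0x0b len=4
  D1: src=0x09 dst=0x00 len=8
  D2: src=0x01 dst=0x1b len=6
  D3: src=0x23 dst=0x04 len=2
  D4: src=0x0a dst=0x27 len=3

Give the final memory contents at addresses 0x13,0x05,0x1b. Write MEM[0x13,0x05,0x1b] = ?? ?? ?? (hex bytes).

MEM[0x13,0x05,0x1b] = 7f 66 d5

D0: mem[0x0b..0x0e] <- [2e 7f f3 5b]
D1: mem[0x00..0x07] <- [41 d5 2e 7f f3 5b 05 77]
D2: mem[0x1b..0x20] <- [d5 2e 7f f3 5b 05]
D3: mem[0x04..0x05] <- [59 66]
D4: mem[0x27..0x29] <- [d5 2e 7f]
query mem[0x13]=0x7f, mem[0x05]=0x66, mem[0x1b]=0xd5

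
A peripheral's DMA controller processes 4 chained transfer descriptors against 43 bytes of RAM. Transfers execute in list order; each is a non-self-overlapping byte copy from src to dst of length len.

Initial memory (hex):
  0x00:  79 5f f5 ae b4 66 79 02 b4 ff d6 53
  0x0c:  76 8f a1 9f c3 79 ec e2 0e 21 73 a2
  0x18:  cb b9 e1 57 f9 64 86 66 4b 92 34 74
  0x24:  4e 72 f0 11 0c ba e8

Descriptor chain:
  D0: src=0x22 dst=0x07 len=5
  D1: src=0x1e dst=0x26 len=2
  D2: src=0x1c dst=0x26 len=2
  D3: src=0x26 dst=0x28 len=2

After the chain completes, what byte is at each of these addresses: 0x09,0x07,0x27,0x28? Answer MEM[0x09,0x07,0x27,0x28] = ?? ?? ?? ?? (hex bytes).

MEM[0x09,0x07,0x27,0x28] = 4e 34 64 f9

  after D0: wrote 5B at 0x07 = 34744e72f0
  after D1: wrote 2B at 0x26 = 8666
  after D2: wrote 2B at 0x26 = f964
  after D3: wrote 2B at 0x28 = f964
query mem[0x09]=0x4e, mem[0x07]=0x34, mem[0x27]=0x64, mem[0x28]=0xf9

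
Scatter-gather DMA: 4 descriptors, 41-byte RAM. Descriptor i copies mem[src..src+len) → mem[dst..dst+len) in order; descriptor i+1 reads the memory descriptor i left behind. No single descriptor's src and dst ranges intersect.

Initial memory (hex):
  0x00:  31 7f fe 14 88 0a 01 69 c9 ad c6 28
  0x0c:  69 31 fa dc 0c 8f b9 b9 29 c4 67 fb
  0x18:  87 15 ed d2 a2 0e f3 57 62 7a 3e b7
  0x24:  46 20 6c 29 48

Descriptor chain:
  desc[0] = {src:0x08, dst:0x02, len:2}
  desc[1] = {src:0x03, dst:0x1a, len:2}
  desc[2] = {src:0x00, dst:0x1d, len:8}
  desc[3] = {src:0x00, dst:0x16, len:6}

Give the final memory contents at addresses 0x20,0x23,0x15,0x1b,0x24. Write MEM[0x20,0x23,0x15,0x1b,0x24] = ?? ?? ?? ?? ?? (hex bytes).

MEM[0x20,0x23,0x15,0x1b,0x24] = ad 01 c4 0a 69

D0: mem[0x02..0x03] <- [c9 ad]
D1: mem[0x1a..0x1b] <- [ad 88]
D2: mem[0x1d..0x24] <- [31 7f c9 ad 88 0a 01 69]
D3: mem[0x16..0x1b] <- [31 7f c9 ad 88 0a]
query mem[0x20]=0xad, mem[0x23]=0x01, mem[0x15]=0xc4, mem[0x1b]=0x0a, mem[0x24]=0x69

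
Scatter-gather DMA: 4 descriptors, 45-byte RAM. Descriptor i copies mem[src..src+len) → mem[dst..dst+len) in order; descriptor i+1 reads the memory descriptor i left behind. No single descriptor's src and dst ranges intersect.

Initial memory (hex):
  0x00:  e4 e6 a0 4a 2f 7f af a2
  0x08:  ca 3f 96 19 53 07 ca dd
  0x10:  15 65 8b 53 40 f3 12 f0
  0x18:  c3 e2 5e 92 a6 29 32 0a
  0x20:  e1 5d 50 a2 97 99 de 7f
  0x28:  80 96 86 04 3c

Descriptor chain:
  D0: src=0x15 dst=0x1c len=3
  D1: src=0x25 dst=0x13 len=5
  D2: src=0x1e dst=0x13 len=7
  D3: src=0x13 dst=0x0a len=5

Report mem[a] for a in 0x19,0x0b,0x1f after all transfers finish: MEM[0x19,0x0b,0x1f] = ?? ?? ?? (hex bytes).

D0: mem[0x1c..0x1e] <- [f3 12 f0]
D1: mem[0x13..0x17] <- [99 de 7f 80 96]
D2: mem[0x13..0x19] <- [f0 0a e1 5d 50 a2 97]
D3: mem[0x0a..0x0e] <- [f0 0a e1 5d 50]
query mem[0x19]=0x97, mem[0x0b]=0x0a, mem[0x1f]=0x0a

MEM[0x19,0x0b,0x1f] = 97 0a 0a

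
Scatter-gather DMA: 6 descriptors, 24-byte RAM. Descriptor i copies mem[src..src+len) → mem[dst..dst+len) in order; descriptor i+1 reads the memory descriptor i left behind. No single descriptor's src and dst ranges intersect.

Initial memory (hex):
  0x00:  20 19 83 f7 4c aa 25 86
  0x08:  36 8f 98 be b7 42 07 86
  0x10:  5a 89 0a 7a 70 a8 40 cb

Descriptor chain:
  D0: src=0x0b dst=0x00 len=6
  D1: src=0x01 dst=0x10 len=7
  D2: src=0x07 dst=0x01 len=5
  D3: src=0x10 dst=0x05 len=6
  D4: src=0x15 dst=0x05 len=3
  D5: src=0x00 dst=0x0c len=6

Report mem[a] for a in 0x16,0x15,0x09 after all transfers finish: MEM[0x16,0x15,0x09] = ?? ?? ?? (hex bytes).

#0 dst[0x00+6] := {0xbe,0xb7,0x42,0x07,0x86,0x5a}
#1 dst[0x10+7] := {0xb7,0x42,0x07,0x86,0x5a,0x25,0x86}
#2 dst[0x01+5] := {0x86,0x36,0x8f,0x98,0xbe}
#3 dst[0x05+6] := {0xb7,0x42,0x07,0x86,0x5a,0x25}
#4 dst[0x05+3] := {0x25,0x86,0xcb}
#5 dst[0x0c+6] := {0xbe,0x86,0x36,0x8f,0x98,0x25}
query mem[0x16]=0x86, mem[0x15]=0x25, mem[0x09]=0x5a

MEM[0x16,0x15,0x09] = 86 25 5a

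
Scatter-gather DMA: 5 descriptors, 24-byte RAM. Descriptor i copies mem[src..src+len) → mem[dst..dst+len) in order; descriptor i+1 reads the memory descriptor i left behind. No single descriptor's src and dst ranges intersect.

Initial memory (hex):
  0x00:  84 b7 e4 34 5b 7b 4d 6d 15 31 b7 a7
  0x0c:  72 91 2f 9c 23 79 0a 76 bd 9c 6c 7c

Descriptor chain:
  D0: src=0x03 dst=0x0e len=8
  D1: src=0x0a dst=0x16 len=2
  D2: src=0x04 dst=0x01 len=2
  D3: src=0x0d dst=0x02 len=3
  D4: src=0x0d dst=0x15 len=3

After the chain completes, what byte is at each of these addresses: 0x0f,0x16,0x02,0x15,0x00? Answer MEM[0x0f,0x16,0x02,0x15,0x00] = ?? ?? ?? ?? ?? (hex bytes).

#0 dst[0x0e+8] := {0x34,0x5b,0x7b,0x4d,0x6d,0x15,0x31,0xb7}
#1 dst[0x16+2] := {0xb7,0xa7}
#2 dst[0x01+2] := {0x5b,0x7b}
#3 dst[0x02+3] := {0x91,0x34,0x5b}
#4 dst[0x15+3] := {0x91,0x34,0x5b}
query mem[0x0f]=0x5b, mem[0x16]=0x34, mem[0x02]=0x91, mem[0x15]=0x91, mem[0x00]=0x84

MEM[0x0f,0x16,0x02,0x15,0x00] = 5b 34 91 91 84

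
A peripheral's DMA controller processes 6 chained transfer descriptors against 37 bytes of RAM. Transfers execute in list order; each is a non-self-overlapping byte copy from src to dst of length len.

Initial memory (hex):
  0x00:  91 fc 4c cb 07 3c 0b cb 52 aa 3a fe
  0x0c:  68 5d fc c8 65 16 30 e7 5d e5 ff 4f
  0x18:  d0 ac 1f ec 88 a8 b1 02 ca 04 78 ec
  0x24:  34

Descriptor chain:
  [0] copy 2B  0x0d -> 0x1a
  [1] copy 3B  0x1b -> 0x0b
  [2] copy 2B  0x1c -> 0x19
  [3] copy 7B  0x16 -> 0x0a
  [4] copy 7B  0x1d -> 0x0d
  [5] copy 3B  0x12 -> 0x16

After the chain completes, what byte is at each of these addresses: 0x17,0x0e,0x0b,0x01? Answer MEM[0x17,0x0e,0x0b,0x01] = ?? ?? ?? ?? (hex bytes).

  after D0: wrote 2B at 0x1a = 5dfc
  after D1: wrote 3B at 0x0b = fc88a8
  after D2: wrote 2B at 0x19 = 88a8
  after D3: wrote 7B at 0x0a = ff4fd088a8fc88
  after D4: wrote 7B at 0x0d = a8b102ca0478ec
  after D5: wrote 3B at 0x16 = 78ec5d
query mem[0x17]=0xec, mem[0x0e]=0xb1, mem[0x0b]=0x4f, mem[0x01]=0xfc

MEM[0x17,0x0e,0x0b,0x01] = ec b1 4f fc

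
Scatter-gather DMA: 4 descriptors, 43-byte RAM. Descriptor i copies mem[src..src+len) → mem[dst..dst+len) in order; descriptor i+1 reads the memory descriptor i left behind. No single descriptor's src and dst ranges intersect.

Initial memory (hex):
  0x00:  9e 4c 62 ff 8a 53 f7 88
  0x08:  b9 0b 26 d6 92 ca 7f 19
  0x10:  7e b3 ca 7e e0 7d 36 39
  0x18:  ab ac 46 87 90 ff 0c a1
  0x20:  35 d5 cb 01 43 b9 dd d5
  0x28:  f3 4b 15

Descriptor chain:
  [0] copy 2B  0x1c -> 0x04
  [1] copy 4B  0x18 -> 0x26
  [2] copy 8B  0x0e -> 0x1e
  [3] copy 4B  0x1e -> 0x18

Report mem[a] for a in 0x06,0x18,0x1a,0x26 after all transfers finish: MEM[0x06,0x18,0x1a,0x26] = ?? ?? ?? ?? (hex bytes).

#0 dst[0x04+2] := {0x90,0xff}
#1 dst[0x26+4] := {0xab,0xac,0x46,0x87}
#2 dst[0x1e+8] := {0x7f,0x19,0x7e,0xb3,0xca,0x7e,0xe0,0x7d}
#3 dst[0x18+4] := {0x7f,0x19,0x7e,0xb3}
query mem[0x06]=0xf7, mem[0x18]=0x7f, mem[0x1a]=0x7e, mem[0x26]=0xab

MEM[0x06,0x18,0x1a,0x26] = f7 7f 7e ab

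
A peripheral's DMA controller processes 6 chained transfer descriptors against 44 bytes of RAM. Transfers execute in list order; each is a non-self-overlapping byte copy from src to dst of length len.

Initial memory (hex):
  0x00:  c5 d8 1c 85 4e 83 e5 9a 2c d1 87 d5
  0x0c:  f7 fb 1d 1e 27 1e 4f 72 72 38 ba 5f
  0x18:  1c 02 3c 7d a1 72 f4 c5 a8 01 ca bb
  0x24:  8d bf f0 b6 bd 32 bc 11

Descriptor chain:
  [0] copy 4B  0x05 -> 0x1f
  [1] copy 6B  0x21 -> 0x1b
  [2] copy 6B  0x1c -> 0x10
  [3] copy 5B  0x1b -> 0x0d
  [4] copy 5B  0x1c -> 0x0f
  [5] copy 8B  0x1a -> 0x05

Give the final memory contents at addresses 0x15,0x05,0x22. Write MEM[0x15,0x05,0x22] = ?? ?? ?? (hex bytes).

MEM[0x15,0x05,0x22] = 9a 3c 2c

D0: mem[0x1f..0x22] <- [83 e5 9a 2c]
D1: mem[0x1b..0x20] <- [9a 2c bb 8d bf f0]
D2: mem[0x10..0x15] <- [2c bb 8d bf f0 9a]
D3: mem[0x0d..0x11] <- [9a 2c bb 8d bf]
D4: mem[0x0f..0x13] <- [2c bb 8d bf f0]
D5: mem[0x05..0x0c] <- [3c 9a 2c bb 8d bf f0 9a]
query mem[0x15]=0x9a, mem[0x05]=0x3c, mem[0x22]=0x2c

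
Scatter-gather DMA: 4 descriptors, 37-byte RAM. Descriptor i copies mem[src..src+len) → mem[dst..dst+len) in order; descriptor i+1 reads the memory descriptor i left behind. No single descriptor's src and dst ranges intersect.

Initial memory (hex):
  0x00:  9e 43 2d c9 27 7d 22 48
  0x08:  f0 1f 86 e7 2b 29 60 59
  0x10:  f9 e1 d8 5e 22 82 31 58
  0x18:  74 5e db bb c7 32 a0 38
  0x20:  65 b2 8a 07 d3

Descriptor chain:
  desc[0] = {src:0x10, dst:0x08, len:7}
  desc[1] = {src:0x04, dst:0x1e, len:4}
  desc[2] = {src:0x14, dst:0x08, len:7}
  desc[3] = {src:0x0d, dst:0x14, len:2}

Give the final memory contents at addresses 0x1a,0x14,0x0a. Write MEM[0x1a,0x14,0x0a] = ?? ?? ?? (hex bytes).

[0] 0x10->0x08 len=7 : f9 e1 d8 5e 22 82 31
[1] 0x04->0x1e len=4 : 27 7d 22 48
[2] 0x14->0x08 len=7 : 22 82 31 58 74 5e db
[3] 0x0d->0x14 len=2 : 5e db
query mem[0x1a]=0xdb, mem[0x14]=0x5e, mem[0x0a]=0x31

MEM[0x1a,0x14,0x0a] = db 5e 31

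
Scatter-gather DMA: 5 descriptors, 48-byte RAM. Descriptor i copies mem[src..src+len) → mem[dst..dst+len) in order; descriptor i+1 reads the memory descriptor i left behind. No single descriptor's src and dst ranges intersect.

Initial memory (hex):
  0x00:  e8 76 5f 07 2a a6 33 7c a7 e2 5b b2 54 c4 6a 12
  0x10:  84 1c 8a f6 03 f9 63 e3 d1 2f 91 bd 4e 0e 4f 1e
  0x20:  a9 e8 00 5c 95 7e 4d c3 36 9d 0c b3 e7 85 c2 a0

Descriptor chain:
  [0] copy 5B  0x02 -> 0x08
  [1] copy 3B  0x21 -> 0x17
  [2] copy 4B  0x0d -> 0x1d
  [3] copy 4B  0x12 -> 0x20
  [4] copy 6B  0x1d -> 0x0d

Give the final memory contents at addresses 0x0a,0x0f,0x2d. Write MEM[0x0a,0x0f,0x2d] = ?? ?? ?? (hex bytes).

MEM[0x0a,0x0f,0x2d] = 2a 12 85

[0] 0x02->0x08 len=5 : 5f 07 2a a6 33
[1] 0x21->0x17 len=3 : e8 00 5c
[2] 0x0d->0x1d len=4 : c4 6a 12 84
[3] 0x12->0x20 len=4 : 8a f6 03 f9
[4] 0x1d->0x0d len=6 : c4 6a 12 8a f6 03
query mem[0x0a]=0x2a, mem[0x0f]=0x12, mem[0x2d]=0x85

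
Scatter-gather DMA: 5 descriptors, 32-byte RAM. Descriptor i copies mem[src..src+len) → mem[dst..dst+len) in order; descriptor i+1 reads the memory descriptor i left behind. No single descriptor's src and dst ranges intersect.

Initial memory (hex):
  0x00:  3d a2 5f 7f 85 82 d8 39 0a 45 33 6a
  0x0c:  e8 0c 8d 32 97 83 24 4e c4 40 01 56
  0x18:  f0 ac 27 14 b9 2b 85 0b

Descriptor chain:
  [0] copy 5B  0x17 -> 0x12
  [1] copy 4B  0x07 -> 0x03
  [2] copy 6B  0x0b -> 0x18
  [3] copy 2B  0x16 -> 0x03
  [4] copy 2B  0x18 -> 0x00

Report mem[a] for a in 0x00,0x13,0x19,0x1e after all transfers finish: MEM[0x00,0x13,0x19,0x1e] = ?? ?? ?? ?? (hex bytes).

MEM[0x00,0x13,0x19,0x1e] = 6a f0 e8 85

  after D0: wrote 5B at 0x12 = 56f0ac2714
  after D1: wrote 4B at 0x03 = 390a4533
  after D2: wrote 6B at 0x18 = 6ae80c8d3297
  after D3: wrote 2B at 0x03 = 1456
  after D4: wrote 2B at 0x00 = 6ae8
query mem[0x00]=0x6a, mem[0x13]=0xf0, mem[0x19]=0xe8, mem[0x1e]=0x85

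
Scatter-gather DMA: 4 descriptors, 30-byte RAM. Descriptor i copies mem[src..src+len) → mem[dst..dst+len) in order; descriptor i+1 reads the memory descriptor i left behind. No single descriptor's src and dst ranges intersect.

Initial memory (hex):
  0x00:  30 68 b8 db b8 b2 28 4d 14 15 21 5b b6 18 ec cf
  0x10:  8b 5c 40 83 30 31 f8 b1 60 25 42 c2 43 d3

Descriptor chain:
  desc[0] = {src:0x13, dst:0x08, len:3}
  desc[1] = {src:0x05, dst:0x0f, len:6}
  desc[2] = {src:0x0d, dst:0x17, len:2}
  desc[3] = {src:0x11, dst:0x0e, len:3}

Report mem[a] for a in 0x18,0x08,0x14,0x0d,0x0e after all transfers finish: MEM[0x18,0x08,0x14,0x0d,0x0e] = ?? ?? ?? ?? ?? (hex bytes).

MEM[0x18,0x08,0x14,0x0d,0x0e] = ec 83 31 18 4d

#0 dst[0x08+3] := {0x83,0x30,0x31}
#1 dst[0x0f+6] := {0xb2,0x28,0x4d,0x83,0x30,0x31}
#2 dst[0x17+2] := {0x18,0xec}
#3 dst[0x0e+3] := {0x4d,0x83,0x30}
query mem[0x18]=0xec, mem[0x08]=0x83, mem[0x14]=0x31, mem[0x0d]=0x18, mem[0x0e]=0x4d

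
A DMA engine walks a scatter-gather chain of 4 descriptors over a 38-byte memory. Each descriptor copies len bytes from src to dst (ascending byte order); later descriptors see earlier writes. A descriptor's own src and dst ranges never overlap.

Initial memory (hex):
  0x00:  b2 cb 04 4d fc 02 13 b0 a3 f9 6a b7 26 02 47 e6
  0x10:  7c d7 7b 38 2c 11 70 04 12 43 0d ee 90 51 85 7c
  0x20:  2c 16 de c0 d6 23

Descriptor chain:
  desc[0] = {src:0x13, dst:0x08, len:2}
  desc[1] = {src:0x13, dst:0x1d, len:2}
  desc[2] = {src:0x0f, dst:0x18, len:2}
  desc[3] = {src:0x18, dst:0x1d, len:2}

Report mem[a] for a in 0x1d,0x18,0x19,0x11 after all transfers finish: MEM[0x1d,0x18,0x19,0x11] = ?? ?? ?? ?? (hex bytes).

MEM[0x1d,0x18,0x19,0x11] = e6 e6 7c d7

  after D0: wrote 2B at 0x08 = 382c
  after D1: wrote 2B at 0x1d = 382c
  after D2: wrote 2B at 0x18 = e67c
  after D3: wrote 2B at 0x1d = e67c
query mem[0x1d]=0xe6, mem[0x18]=0xe6, mem[0x19]=0x7c, mem[0x11]=0xd7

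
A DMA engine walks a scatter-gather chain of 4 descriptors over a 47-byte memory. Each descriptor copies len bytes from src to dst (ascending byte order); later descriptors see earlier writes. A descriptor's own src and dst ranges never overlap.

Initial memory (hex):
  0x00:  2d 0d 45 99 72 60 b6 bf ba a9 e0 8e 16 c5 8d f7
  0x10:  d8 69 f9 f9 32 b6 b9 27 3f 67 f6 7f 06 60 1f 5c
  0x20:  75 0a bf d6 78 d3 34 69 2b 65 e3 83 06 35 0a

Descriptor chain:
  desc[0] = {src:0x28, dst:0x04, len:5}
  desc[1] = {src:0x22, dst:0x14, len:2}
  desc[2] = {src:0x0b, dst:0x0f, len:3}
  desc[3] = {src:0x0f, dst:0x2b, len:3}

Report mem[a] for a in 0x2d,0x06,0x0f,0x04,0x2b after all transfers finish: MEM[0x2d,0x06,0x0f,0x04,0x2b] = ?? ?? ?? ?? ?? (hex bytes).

[0] 0x28->0x04 len=5 : 2b 65 e3 83 06
[1] 0x22->0x14 len=2 : bf d6
[2] 0x0b->0x0f len=3 : 8e 16 c5
[3] 0x0f->0x2b len=3 : 8e 16 c5
query mem[0x2d]=0xc5, mem[0x06]=0xe3, mem[0x0f]=0x8e, mem[0x04]=0x2b, mem[0x2b]=0x8e

MEM[0x2d,0x06,0x0f,0x04,0x2b] = c5 e3 8e 2b 8e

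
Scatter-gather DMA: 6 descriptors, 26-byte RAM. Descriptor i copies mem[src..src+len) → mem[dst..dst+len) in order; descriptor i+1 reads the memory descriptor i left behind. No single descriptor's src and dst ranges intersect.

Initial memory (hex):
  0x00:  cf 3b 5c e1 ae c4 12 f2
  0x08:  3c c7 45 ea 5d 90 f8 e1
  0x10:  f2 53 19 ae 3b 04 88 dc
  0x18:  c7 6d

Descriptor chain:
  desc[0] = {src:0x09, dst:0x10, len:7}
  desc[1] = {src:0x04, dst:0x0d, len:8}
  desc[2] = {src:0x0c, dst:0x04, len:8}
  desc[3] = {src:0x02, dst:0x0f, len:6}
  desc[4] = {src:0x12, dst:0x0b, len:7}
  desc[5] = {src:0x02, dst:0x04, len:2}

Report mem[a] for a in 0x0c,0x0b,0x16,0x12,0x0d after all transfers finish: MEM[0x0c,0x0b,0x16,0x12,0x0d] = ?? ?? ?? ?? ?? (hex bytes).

MEM[0x0c,0x0b,0x16,0x12,0x0d] = c4 ae e1 ae 12

#0 dst[0x10+7] := {0xc7,0x45,0xea,0x5d,0x90,0xf8,0xe1}
#1 dst[0x0d+8] := {0xae,0xc4,0x12,0xf2,0x3c,0xc7,0x45,0xea}
#2 dst[0x04+8] := {0x5d,0xae,0xc4,0x12,0xf2,0x3c,0xc7,0x45}
#3 dst[0x0f+6] := {0x5c,0xe1,0x5d,0xae,0xc4,0x12}
#4 dst[0x0b+7] := {0xae,0xc4,0x12,0xf8,0xe1,0xdc,0xc7}
#5 dst[0x04+2] := {0x5c,0xe1}
query mem[0x0c]=0xc4, mem[0x0b]=0xae, mem[0x16]=0xe1, mem[0x12]=0xae, mem[0x0d]=0x12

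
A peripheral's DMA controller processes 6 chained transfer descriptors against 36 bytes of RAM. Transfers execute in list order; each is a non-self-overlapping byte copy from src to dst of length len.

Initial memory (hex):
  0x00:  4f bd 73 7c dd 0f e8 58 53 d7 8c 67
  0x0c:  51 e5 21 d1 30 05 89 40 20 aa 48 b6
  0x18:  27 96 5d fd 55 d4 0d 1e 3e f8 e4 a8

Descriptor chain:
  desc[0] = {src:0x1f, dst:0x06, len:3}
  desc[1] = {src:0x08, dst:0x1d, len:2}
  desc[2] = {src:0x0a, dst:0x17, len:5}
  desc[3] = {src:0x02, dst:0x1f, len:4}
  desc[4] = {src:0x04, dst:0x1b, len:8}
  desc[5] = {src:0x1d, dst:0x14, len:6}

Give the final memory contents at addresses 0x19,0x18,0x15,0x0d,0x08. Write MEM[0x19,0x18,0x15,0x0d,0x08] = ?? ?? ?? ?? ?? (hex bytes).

[0] 0x1f->0x06 len=3 : 1e 3e f8
[1] 0x08->0x1d len=2 : f8 d7
[2] 0x0a->0x17 len=5 : 8c 67 51 e5 21
[3] 0x02->0x1f len=4 : 73 7c dd 0f
[4] 0x04->0x1b len=8 : dd 0f 1e 3e f8 d7 8c 67
[5] 0x1d->0x14 len=6 : 1e 3e f8 d7 8c 67
query mem[0x19]=0x67, mem[0x18]=0x8c, mem[0x15]=0x3e, mem[0x0d]=0xe5, mem[0x08]=0xf8

MEM[0x19,0x18,0x15,0x0d,0x08] = 67 8c 3e e5 f8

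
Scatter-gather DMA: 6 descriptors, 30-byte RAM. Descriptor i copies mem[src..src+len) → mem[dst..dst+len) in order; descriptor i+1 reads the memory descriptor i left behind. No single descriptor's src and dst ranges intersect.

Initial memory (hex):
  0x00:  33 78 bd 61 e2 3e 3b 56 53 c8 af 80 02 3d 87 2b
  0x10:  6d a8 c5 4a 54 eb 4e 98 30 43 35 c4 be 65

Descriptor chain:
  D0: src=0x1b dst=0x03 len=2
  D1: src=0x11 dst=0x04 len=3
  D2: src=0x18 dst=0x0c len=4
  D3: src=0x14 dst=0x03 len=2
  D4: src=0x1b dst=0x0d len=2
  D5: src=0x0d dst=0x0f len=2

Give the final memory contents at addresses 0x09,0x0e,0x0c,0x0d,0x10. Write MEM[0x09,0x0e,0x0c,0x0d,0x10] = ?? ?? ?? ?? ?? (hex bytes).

  after D0: wrote 2B at 0x03 = c4be
  after D1: wrote 3B at 0x04 = a8c54a
  after D2: wrote 4B at 0x0c = 304335c4
  after D3: wrote 2B at 0x03 = 54eb
  after D4: wrote 2B at 0x0d = c4be
  after D5: wrote 2B at 0x0f = c4be
query mem[0x09]=0xc8, mem[0x0e]=0xbe, mem[0x0c]=0x30, mem[0x0d]=0xc4, mem[0x10]=0xbe

MEM[0x09,0x0e,0x0c,0x0d,0x10] = c8 be 30 c4 be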